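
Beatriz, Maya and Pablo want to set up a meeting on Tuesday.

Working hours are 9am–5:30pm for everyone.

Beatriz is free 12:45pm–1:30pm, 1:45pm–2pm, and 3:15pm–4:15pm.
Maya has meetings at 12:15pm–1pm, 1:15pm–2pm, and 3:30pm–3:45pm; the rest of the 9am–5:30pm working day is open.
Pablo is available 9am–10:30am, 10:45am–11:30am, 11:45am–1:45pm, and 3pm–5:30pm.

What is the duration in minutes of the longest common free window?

30 minutes

Maya free within 09:00–17:30: 09:00–12:15, 13:00–13:15, 14:00–15:30, 15:45–17:30.
Beatriz ∩ Maya: 13:00–13:15, 15:15–15:30, 15:45–16:15.
Beatriz ∩ Maya ∩ Pablo: 13:00–13:15, 15:15–15:30, 15:45–16:15.
Common window lengths: 15, 15, 30 min; longest is 30.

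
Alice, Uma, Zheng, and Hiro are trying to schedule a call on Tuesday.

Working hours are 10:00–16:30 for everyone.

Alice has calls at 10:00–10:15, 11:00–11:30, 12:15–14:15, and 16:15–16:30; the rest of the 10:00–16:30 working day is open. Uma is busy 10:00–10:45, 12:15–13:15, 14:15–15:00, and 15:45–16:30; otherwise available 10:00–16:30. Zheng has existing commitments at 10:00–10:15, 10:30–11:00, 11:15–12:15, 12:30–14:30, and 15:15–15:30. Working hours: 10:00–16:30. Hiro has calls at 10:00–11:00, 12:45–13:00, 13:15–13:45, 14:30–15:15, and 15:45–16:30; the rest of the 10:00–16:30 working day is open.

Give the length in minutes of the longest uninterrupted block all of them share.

15 minutes

Alice free within 10:00–16:30: 10:15–11:00, 11:30–12:15, 14:15–16:15.
Uma free within 10:00–16:30: 10:45–12:15, 13:15–14:15, 15:00–15:45.
Zheng free within 10:00–16:30: 10:15–10:30, 11:00–11:15, 12:15–12:30, 14:30–15:15, 15:30–16:30.
Hiro free within 10:00–16:30: 11:00–12:45, 13:00–13:15, 13:45–14:30, 15:15–15:45.
Alice ∩ Uma: 10:45–11:00, 11:30–12:15, 15:00–15:45.
Alice ∩ Uma ∩ Zheng: 15:00–15:15, 15:30–15:45.
Alice ∩ Uma ∩ Zheng ∩ Hiro: 15:30–15:45.
Single common window of 15 minutes.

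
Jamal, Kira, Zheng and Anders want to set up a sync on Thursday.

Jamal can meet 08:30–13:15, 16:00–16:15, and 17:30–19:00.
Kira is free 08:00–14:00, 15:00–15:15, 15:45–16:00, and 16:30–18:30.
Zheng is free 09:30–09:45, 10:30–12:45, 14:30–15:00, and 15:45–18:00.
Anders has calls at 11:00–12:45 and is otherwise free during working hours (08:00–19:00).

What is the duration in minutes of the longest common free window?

30 minutes

Anders free within 08:00–19:00: 08:00–11:00, 12:45–19:00.
Jamal ∩ Kira: 08:30–13:15, 17:30–18:30.
Jamal ∩ Kira ∩ Zheng: 09:30–09:45, 10:30–12:45, 17:30–18:00.
Jamal ∩ Kira ∩ Zheng ∩ Anders: 09:30–09:45, 10:30–11:00, 17:30–18:00.
Common window lengths: 15, 30, 30 min; longest is 30.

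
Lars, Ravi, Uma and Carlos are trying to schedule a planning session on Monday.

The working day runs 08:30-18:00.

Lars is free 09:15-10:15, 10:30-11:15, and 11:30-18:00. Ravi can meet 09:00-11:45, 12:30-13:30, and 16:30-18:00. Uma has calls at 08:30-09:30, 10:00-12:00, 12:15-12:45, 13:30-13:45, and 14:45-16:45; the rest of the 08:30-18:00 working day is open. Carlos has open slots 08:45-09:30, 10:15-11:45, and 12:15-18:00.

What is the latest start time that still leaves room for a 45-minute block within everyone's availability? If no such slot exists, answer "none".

17:15

Uma free within 08:30–18:00: 09:30–10:00, 12:00–12:15, 12:45–13:30, 13:45–14:45, 16:45–18:00.
Lars ∩ Ravi: 09:15–10:15, 10:30–11:15, 11:30–11:45, 12:30–13:30, 16:30–18:00.
Lars ∩ Ravi ∩ Uma: 09:30–10:00, 12:45–13:30, 16:45–18:00.
Lars ∩ Ravi ∩ Uma ∩ Carlos: 12:45–13:30, 16:45–18:00.
Windows ≥ 45 min: 12:45–13:30, 16:45–18:00.
Latest start in the last window 16:45–18:00 is 18:00 − 45 min = 17:15.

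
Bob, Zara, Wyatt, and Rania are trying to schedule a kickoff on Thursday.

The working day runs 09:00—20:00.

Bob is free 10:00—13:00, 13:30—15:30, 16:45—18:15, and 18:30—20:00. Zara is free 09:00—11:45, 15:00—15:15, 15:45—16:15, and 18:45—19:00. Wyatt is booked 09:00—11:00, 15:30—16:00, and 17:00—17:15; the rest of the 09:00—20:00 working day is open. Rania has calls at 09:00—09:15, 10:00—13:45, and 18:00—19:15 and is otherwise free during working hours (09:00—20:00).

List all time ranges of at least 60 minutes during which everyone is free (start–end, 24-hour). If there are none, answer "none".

Wyatt free within 09:00–20:00: 11:00–15:30, 16:00–17:00, 17:15–20:00.
Rania free within 09:00–20:00: 09:15–10:00, 13:45–18:00, 19:15–20:00.
Bob ∩ Zara: 10:00–11:45, 15:00–15:15, 18:45–19:00.
Bob ∩ Zara ∩ Wyatt: 11:00–11:45, 15:00–15:15, 18:45–19:00.
Bob ∩ Zara ∩ Wyatt ∩ Rania: 15:00–15:15.
Windows ≥ 60 min: (none).

none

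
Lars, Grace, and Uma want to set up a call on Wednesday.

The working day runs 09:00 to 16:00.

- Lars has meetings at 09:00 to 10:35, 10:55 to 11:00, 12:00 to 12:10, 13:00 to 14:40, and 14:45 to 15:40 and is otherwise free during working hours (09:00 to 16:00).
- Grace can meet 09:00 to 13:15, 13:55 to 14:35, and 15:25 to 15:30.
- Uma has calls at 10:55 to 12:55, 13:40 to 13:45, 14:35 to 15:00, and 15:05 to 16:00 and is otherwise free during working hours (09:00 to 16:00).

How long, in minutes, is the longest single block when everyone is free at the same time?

Lars free within 09:00–16:00: 10:35–10:55, 11:00–12:00, 12:10–13:00, 14:40–14:45, 15:40–16:00.
Uma free within 09:00–16:00: 09:00–10:55, 12:55–13:40, 13:45–14:35, 15:00–15:05.
Lars ∩ Grace: 10:35–10:55, 11:00–12:00, 12:10–13:00.
Lars ∩ Grace ∩ Uma: 10:35–10:55, 12:55–13:00.
Common window lengths: 20, 5 min; longest is 20.

20 minutes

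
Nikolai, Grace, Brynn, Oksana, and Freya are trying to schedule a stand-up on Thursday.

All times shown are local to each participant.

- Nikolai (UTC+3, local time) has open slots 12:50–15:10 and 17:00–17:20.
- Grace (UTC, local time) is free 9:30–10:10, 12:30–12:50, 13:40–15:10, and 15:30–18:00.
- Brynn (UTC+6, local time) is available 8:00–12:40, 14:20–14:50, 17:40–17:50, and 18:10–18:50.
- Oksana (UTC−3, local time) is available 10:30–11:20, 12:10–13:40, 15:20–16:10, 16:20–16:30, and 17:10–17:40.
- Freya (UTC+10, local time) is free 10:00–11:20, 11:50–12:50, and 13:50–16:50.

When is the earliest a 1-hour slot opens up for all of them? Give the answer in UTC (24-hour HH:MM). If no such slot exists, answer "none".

none

Nikolai → UTC: 09:50–12:10, 14:00–14:20.
Grace → UTC: 09:30–10:10, 12:30–12:50, 13:40–15:10, 15:30–18:00.
Brynn → UTC: 02:00–06:40, 08:20–08:50, 11:40–11:50, 12:10–12:50.
Oksana → UTC: 13:30–14:20, 15:10–16:40, 18:20–19:10, 19:20–19:30, 20:10–20:40.
Freya → UTC: 00:00–01:20, 01:50–02:50, 03:50–06:50.
Nikolai ∩ Grace: 09:50–10:10, 14:00–14:20.
Nikolai ∩ Grace ∩ Brynn: (none).
Nikolai ∩ Grace ∩ Brynn ∩ Oksana: (none).
Nikolai ∩ Grace ∩ Brynn ∩ Oksana ∩ Freya: (none).
Windows ≥ 60 min: (none).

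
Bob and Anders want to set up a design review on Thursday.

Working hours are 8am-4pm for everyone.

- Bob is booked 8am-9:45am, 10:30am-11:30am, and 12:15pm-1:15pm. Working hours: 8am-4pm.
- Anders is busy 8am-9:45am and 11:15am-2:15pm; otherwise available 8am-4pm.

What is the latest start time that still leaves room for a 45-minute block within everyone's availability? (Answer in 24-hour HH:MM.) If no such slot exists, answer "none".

Bob free within 08:00–16:00: 09:45–10:30, 11:30–12:15, 13:15–16:00.
Anders free within 08:00–16:00: 09:45–11:15, 14:15–16:00.
Bob ∩ Anders: 09:45–10:30, 14:15–16:00.
Windows ≥ 45 min: 09:45–10:30, 14:15–16:00.
Latest start in the last window 14:15–16:00 is 16:00 − 45 min = 15:15.

15:15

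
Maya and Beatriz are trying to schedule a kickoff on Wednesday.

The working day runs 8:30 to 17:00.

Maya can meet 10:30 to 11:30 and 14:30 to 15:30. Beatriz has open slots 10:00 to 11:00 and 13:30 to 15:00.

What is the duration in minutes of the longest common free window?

Maya ∩ Beatriz: 10:30–11:00, 14:30–15:00.
Common window lengths: 30, 30 min; longest is 30.

30 minutes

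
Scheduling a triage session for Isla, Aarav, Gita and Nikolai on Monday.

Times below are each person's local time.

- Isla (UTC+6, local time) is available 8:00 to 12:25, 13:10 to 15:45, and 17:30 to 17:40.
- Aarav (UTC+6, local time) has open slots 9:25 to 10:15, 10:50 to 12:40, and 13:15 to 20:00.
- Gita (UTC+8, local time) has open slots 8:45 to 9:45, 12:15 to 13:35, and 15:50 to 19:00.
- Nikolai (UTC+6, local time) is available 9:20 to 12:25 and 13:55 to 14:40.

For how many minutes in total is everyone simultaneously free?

Isla → UTC: 02:00–06:25, 07:10–09:45, 11:30–11:40.
Aarav → UTC: 03:25–04:15, 04:50–06:40, 07:15–14:00.
Gita → UTC: 00:45–01:45, 04:15–05:35, 07:50–11:00.
Nikolai → UTC: 03:20–06:25, 07:55–08:40.
Isla ∩ Aarav: 03:25–04:15, 04:50–06:25, 07:15–09:45, 11:30–11:40.
Isla ∩ Aarav ∩ Gita: 04:50–05:35, 07:50–09:45.
Isla ∩ Aarav ∩ Gita ∩ Nikolai: 04:50–05:35, 07:55–08:40.
Total common minutes: 45 + 45 = 90.

90 minutes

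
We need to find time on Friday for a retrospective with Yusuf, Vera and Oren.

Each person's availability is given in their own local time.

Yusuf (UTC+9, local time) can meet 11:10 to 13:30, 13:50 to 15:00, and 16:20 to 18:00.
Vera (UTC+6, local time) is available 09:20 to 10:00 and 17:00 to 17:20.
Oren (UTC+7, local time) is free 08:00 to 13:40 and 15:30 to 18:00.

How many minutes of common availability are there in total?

Yusuf → UTC: 02:10–04:30, 04:50–06:00, 07:20–09:00.
Vera → UTC: 03:20–04:00, 11:00–11:20.
Oren → UTC: 01:00–06:40, 08:30–11:00.
Yusuf ∩ Vera: 03:20–04:00.
Yusuf ∩ Vera ∩ Oren: 03:20–04:00.
Total common minutes: 40.

40 minutes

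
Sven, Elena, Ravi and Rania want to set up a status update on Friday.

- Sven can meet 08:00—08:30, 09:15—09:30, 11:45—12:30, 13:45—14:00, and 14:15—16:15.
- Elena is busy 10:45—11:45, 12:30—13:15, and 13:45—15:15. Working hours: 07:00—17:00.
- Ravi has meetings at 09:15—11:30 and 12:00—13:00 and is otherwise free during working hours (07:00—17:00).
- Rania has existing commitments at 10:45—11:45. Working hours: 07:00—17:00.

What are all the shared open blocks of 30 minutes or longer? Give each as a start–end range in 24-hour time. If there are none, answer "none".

08:00–08:30, 15:15–16:15

Elena free within 07:00–17:00: 07:00–10:45, 11:45–12:30, 13:15–13:45, 15:15–17:00.
Ravi free within 07:00–17:00: 07:00–09:15, 11:30–12:00, 13:00–17:00.
Rania free within 07:00–17:00: 07:00–10:45, 11:45–17:00.
Sven ∩ Elena: 08:00–08:30, 09:15–09:30, 11:45–12:30, 15:15–16:15.
Sven ∩ Elena ∩ Ravi: 08:00–08:30, 11:45–12:00, 15:15–16:15.
Sven ∩ Elena ∩ Ravi ∩ Rania: 08:00–08:30, 11:45–12:00, 15:15–16:15.
Windows ≥ 30 min: 08:00–08:30, 15:15–16:15.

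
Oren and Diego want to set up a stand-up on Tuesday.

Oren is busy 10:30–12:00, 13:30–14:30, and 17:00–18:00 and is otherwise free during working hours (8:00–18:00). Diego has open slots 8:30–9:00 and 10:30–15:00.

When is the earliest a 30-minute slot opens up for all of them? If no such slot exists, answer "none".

Oren free within 08:00–18:00: 08:00–10:30, 12:00–13:30, 14:30–17:00.
Oren ∩ Diego: 08:30–09:00, 12:00–13:30, 14:30–15:00.
Windows ≥ 30 min: 08:30–09:00, 12:00–13:30, 14:30–15:00.
Earliest such window starts at 08:30.

08:30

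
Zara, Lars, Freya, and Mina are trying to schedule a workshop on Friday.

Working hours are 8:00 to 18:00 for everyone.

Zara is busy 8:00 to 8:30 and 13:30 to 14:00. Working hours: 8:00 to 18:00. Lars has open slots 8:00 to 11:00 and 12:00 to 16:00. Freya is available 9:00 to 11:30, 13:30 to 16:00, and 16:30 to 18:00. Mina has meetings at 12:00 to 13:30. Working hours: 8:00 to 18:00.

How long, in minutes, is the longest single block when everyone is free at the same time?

Zara free within 08:00–18:00: 08:30–13:30, 14:00–18:00.
Mina free within 08:00–18:00: 08:00–12:00, 13:30–18:00.
Zara ∩ Lars: 08:30–11:00, 12:00–13:30, 14:00–16:00.
Zara ∩ Lars ∩ Freya: 09:00–11:00, 14:00–16:00.
Zara ∩ Lars ∩ Freya ∩ Mina: 09:00–11:00, 14:00–16:00.
Common window lengths: 120, 120 min; longest is 120.

120 minutes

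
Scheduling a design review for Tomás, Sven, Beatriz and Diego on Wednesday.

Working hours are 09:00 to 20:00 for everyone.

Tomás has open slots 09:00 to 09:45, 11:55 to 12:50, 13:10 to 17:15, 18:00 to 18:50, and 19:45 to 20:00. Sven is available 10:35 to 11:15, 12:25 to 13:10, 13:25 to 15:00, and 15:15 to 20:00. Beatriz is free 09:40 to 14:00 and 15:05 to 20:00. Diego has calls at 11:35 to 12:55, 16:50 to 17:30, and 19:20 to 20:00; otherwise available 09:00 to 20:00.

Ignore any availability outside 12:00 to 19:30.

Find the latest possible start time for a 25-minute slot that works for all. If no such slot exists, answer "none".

Diego free within 09:00–20:00: 09:00–11:35, 12:55–16:50, 17:30–19:20.
Tomás ∩ Sven: 12:25–12:50, 13:25–15:00, 15:15–17:15, 18:00–18:50, 19:45–20:00.
Tomás ∩ Sven ∩ Beatriz: 12:25–12:50, 13:25–14:00, 15:15–17:15, 18:00–18:50, 19:45–20:00.
Tomás ∩ Sven ∩ Beatriz ∩ Diego: 13:25–14:00, 15:15–16:50, 18:00–18:50.
Restricted to 12:00–19:30: 13:25–14:00, 15:15–16:50, 18:00–18:50.
Windows ≥ 25 min: 13:25–14:00, 15:15–16:50, 18:00–18:50.
Latest start in the last window 18:00–18:50 is 18:50 − 25 min = 18:25.

18:25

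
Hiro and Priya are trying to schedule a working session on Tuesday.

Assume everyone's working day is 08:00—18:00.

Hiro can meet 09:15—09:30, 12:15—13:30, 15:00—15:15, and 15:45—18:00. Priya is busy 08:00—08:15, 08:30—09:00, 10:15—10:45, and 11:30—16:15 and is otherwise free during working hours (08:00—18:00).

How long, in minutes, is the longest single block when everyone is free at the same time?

Priya free within 08:00–18:00: 08:15–08:30, 09:00–10:15, 10:45–11:30, 16:15–18:00.
Hiro ∩ Priya: 09:15–09:30, 16:15–18:00.
Common window lengths: 15, 105 min; longest is 105.

105 minutes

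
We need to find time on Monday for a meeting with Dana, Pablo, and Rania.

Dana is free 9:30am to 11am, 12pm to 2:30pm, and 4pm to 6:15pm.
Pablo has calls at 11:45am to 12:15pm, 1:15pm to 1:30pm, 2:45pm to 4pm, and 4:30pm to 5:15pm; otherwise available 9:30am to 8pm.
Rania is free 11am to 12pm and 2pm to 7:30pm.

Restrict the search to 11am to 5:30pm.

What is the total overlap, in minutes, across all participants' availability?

Pablo free within 09:30–20:00: 09:30–11:45, 12:15–13:15, 13:30–14:45, 16:00–16:30, 17:15–20:00.
Dana ∩ Pablo: 09:30–11:00, 12:15–13:15, 13:30–14:30, 16:00–16:30, 17:15–18:15.
Dana ∩ Pablo ∩ Rania: 14:00–14:30, 16:00–16:30, 17:15–18:15.
Restricted to 11:00–17:30: 14:00–14:30, 16:00–16:30, 17:15–17:30.
Total common minutes: 30 + 30 + 15 = 75.

75 minutes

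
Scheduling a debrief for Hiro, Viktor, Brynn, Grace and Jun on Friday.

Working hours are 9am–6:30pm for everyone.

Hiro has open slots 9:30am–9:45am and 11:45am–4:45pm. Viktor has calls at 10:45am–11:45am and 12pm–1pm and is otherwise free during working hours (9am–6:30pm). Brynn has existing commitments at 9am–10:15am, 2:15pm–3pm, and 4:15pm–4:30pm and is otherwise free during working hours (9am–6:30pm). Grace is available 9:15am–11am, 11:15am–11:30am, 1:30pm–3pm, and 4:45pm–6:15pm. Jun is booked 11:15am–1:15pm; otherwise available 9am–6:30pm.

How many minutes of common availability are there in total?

Viktor free within 09:00–18:30: 09:00–10:45, 11:45–12:00, 13:00–18:30.
Brynn free within 09:00–18:30: 10:15–14:15, 15:00–16:15, 16:30–18:30.
Jun free within 09:00–18:30: 09:00–11:15, 13:15–18:30.
Hiro ∩ Viktor: 09:30–09:45, 11:45–12:00, 13:00–16:45.
Hiro ∩ Viktor ∩ Brynn: 11:45–12:00, 13:00–14:15, 15:00–16:15, 16:30–16:45.
Hiro ∩ Viktor ∩ Brynn ∩ Grace: 13:30–14:15.
Hiro ∩ Viktor ∩ Brynn ∩ Grace ∩ Jun: 13:30–14:15.
Total common minutes: 45.

45 minutes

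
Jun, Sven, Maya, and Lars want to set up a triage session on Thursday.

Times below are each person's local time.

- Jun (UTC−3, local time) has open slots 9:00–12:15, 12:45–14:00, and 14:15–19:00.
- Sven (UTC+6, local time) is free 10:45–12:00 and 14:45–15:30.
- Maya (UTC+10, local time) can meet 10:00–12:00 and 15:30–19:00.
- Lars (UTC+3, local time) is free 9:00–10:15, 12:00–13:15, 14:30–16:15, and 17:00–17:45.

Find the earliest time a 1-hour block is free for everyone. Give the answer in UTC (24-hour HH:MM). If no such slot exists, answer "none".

Jun → UTC: 12:00–15:15, 15:45–17:00, 17:15–22:00.
Sven → UTC: 04:45–06:00, 08:45–09:30.
Maya → UTC: 00:00–02:00, 05:30–09:00.
Lars → UTC: 06:00–07:15, 09:00–10:15, 11:30–13:15, 14:00–14:45.
Jun ∩ Sven: (none).
Jun ∩ Sven ∩ Maya: (none).
Jun ∩ Sven ∩ Maya ∩ Lars: (none).
Windows ≥ 60 min: (none).

none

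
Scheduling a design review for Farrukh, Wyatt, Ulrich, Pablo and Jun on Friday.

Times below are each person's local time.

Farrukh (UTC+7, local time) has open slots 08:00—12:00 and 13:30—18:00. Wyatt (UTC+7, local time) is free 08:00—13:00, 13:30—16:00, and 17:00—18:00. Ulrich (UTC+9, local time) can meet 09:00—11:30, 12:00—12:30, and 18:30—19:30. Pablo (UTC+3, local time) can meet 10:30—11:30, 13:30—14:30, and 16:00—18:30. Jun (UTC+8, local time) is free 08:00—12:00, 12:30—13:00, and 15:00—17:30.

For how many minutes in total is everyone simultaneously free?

0 minutes

Farrukh → UTC: 01:00–05:00, 06:30–11:00.
Wyatt → UTC: 01:00–06:00, 06:30–09:00, 10:00–11:00.
Ulrich → UTC: 00:00–02:30, 03:00–03:30, 09:30–10:30.
Pablo → UTC: 07:30–08:30, 10:30–11:30, 13:00–15:30.
Jun → UTC: 00:00–04:00, 04:30–05:00, 07:00–09:30.
Farrukh ∩ Wyatt: 01:00–05:00, 06:30–09:00, 10:00–11:00.
Farrukh ∩ Wyatt ∩ Ulrich: 01:00–02:30, 03:00–03:30, 10:00–10:30.
Farrukh ∩ Wyatt ∩ Ulrich ∩ Pablo: (none).
Farrukh ∩ Wyatt ∩ Ulrich ∩ Pablo ∩ Jun: (none).
Total common minutes: 0.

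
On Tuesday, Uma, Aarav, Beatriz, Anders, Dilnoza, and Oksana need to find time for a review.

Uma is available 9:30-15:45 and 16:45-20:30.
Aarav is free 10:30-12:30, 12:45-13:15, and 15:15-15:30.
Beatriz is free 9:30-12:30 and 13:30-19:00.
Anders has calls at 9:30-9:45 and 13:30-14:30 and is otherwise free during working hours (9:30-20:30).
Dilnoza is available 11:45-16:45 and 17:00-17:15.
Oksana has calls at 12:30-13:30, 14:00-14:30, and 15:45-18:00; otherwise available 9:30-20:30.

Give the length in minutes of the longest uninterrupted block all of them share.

45 minutes

Anders free within 09:30–20:30: 09:45–13:30, 14:30–20:30.
Oksana free within 09:30–20:30: 09:30–12:30, 13:30–14:00, 14:30–15:45, 18:00–20:30.
Uma ∩ Aarav: 10:30–12:30, 12:45–13:15, 15:15–15:30.
Uma ∩ Aarav ∩ Beatriz: 10:30–12:30, 15:15–15:30.
Uma ∩ Aarav ∩ Beatriz ∩ Anders: 10:30–12:30, 15:15–15:30.
Uma ∩ Aarav ∩ Beatriz ∩ Anders ∩ Dilnoza: 11:45–12:30, 15:15–15:30.
Uma ∩ Aarav ∩ Beatriz ∩ Anders ∩ Dilnoza ∩ Oksana: 11:45–12:30, 15:15–15:30.
Common window lengths: 45, 15 min; longest is 45.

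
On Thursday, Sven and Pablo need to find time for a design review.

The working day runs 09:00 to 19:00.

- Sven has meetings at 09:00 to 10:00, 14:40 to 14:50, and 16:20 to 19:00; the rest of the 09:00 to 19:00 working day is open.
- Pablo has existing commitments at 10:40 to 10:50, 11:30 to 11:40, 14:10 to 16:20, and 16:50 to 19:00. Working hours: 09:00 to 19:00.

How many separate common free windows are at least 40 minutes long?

3

Sven free within 09:00–19:00: 10:00–14:40, 14:50–16:20.
Pablo free within 09:00–19:00: 09:00–10:40, 10:50–11:30, 11:40–14:10, 16:20–16:50.
Sven ∩ Pablo: 10:00–10:40, 10:50–11:30, 11:40–14:10.
Windows ≥ 40 min: 10:00–10:40, 10:50–11:30, 11:40–14:10.
That's 3 windows.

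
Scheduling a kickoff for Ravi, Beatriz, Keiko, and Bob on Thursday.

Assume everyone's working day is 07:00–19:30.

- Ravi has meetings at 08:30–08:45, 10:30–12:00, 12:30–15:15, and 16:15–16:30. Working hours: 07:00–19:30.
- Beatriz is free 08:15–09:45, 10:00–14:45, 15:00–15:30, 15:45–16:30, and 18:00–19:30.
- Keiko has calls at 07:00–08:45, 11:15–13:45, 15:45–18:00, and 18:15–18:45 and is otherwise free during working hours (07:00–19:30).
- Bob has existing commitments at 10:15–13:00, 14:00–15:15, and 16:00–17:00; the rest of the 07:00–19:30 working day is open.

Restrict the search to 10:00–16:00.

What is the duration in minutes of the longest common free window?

15 minutes

Ravi free within 07:00–19:30: 07:00–08:30, 08:45–10:30, 12:00–12:30, 15:15–16:15, 16:30–19:30.
Keiko free within 07:00–19:30: 08:45–11:15, 13:45–15:45, 18:00–18:15, 18:45–19:30.
Bob free within 07:00–19:30: 07:00–10:15, 13:00–14:00, 15:15–16:00, 17:00–19:30.
Ravi ∩ Beatriz: 08:15–08:30, 08:45–09:45, 10:00–10:30, 12:00–12:30, 15:15–15:30, 15:45–16:15, 18:00–19:30.
Ravi ∩ Beatriz ∩ Keiko: 08:45–09:45, 10:00–10:30, 15:15–15:30, 18:00–18:15, 18:45–19:30.
Ravi ∩ Beatriz ∩ Keiko ∩ Bob: 08:45–09:45, 10:00–10:15, 15:15–15:30, 18:00–18:15, 18:45–19:30.
Restricted to 10:00–16:00: 10:00–10:15, 15:15–15:30.
Common window lengths: 15, 15 min; longest is 15.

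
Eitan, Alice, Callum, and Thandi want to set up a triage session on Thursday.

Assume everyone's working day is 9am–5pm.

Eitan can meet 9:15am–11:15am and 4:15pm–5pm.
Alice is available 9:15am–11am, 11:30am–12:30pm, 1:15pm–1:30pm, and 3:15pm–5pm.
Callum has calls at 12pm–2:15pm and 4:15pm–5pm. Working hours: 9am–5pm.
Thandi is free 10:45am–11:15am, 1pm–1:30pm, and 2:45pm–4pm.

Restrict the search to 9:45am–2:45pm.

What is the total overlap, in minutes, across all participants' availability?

15 minutes

Callum free within 09:00–17:00: 09:00–12:00, 14:15–16:15.
Eitan ∩ Alice: 09:15–11:00, 16:15–17:00.
Eitan ∩ Alice ∩ Callum: 09:15–11:00.
Eitan ∩ Alice ∩ Callum ∩ Thandi: 10:45–11:00.
Restricted to 09:45–14:45: 10:45–11:00.
Total common minutes: 15.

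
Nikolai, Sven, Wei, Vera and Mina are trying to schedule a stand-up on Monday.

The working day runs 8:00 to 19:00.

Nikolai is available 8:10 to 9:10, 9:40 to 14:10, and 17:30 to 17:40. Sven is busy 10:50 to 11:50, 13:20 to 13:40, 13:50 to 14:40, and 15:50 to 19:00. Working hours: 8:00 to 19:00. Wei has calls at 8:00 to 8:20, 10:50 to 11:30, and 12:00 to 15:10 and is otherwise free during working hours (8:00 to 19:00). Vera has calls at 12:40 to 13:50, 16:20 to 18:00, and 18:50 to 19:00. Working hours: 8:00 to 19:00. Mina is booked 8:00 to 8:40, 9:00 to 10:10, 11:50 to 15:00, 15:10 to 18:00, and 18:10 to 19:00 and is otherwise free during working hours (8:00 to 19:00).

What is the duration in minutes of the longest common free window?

Sven free within 08:00–19:00: 08:00–10:50, 11:50–13:20, 13:40–13:50, 14:40–15:50.
Wei free within 08:00–19:00: 08:20–10:50, 11:30–12:00, 15:10–19:00.
Vera free within 08:00–19:00: 08:00–12:40, 13:50–16:20, 18:00–18:50.
Mina free within 08:00–19:00: 08:40–09:00, 10:10–11:50, 15:00–15:10, 18:00–18:10.
Nikolai ∩ Sven: 08:10–09:10, 09:40–10:50, 11:50–13:20, 13:40–13:50.
Nikolai ∩ Sven ∩ Wei: 08:20–09:10, 09:40–10:50, 11:50–12:00.
Nikolai ∩ Sven ∩ Wei ∩ Vera: 08:20–09:10, 09:40–10:50, 11:50–12:00.
Nikolai ∩ Sven ∩ Wei ∩ Vera ∩ Mina: 08:40–09:00, 10:10–10:50.
Common window lengths: 20, 40 min; longest is 40.

40 minutes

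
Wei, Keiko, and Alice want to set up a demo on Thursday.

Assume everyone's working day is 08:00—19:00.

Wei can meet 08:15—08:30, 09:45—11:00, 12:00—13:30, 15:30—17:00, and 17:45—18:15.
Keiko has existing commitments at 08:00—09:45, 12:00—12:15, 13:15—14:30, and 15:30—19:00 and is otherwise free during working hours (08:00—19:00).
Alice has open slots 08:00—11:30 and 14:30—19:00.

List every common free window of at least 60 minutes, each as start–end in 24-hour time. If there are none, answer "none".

Keiko free within 08:00–19:00: 09:45–12:00, 12:15–13:15, 14:30–15:30.
Wei ∩ Keiko: 09:45–11:00, 12:15–13:15.
Wei ∩ Keiko ∩ Alice: 09:45–11:00.
Windows ≥ 60 min: 09:45–11:00.

09:45–11:00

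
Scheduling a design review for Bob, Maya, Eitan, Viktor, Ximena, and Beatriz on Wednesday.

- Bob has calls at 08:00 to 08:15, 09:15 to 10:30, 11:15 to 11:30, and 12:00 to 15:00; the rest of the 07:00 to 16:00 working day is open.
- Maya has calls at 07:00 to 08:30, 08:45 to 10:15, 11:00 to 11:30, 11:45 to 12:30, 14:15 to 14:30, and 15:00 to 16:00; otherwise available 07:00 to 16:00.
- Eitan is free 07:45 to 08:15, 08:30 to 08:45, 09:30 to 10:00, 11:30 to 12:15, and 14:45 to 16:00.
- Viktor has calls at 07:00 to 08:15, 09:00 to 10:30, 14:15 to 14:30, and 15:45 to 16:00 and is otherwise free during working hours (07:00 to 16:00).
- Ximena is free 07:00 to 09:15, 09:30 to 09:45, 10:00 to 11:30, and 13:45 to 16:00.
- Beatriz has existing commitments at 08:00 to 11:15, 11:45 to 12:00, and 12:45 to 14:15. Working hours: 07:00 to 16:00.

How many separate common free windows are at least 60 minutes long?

0

Bob free within 07:00–16:00: 07:00–08:00, 08:15–09:15, 10:30–11:15, 11:30–12:00, 15:00–16:00.
Maya free within 07:00–16:00: 08:30–08:45, 10:15–11:00, 11:30–11:45, 12:30–14:15, 14:30–15:00.
Viktor free within 07:00–16:00: 08:15–09:00, 10:30–14:15, 14:30–15:45.
Beatriz free within 07:00–16:00: 07:00–08:00, 11:15–11:45, 12:00–12:45, 14:15–16:00.
Bob ∩ Maya: 08:30–08:45, 10:30–11:00, 11:30–11:45.
Bob ∩ Maya ∩ Eitan: 08:30–08:45, 11:30–11:45.
Bob ∩ Maya ∩ Eitan ∩ Viktor: 08:30–08:45, 11:30–11:45.
Bob ∩ Maya ∩ Eitan ∩ Viktor ∩ Ximena: 08:30–08:45.
Bob ∩ Maya ∩ Eitan ∩ Viktor ∩ Ximena ∩ Beatriz: (none).
Windows ≥ 60 min: (none).
That's 0 windows.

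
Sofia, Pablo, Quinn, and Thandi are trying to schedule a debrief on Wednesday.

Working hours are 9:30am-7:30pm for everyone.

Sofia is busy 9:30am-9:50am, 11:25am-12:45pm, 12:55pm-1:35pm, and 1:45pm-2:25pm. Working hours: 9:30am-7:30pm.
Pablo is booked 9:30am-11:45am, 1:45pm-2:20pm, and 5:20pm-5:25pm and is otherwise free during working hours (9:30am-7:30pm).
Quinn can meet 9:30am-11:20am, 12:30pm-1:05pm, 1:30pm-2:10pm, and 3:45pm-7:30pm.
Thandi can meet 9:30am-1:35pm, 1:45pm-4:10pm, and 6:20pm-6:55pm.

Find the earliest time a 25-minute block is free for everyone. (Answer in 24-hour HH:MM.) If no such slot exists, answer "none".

Sofia free within 09:30–19:30: 09:50–11:25, 12:45–12:55, 13:35–13:45, 14:25–19:30.
Pablo free within 09:30–19:30: 11:45–13:45, 14:20–17:20, 17:25–19:30.
Sofia ∩ Pablo: 12:45–12:55, 13:35–13:45, 14:25–17:20, 17:25–19:30.
Sofia ∩ Pablo ∩ Quinn: 12:45–12:55, 13:35–13:45, 15:45–17:20, 17:25–19:30.
Sofia ∩ Pablo ∩ Quinn ∩ Thandi: 12:45–12:55, 15:45–16:10, 18:20–18:55.
Windows ≥ 25 min: 15:45–16:10, 18:20–18:55.
Earliest such window starts at 15:45.

15:45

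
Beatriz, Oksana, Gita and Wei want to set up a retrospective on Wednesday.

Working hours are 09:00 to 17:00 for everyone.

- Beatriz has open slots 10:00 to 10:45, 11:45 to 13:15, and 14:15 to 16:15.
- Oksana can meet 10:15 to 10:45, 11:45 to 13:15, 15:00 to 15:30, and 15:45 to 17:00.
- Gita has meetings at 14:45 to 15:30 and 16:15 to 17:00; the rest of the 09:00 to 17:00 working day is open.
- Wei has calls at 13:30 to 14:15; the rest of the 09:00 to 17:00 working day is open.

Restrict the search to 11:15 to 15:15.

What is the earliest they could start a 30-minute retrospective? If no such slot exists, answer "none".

11:45

Gita free within 09:00–17:00: 09:00–14:45, 15:30–16:15.
Wei free within 09:00–17:00: 09:00–13:30, 14:15–17:00.
Beatriz ∩ Oksana: 10:15–10:45, 11:45–13:15, 15:00–15:30, 15:45–16:15.
Beatriz ∩ Oksana ∩ Gita: 10:15–10:45, 11:45–13:15, 15:45–16:15.
Beatriz ∩ Oksana ∩ Gita ∩ Wei: 10:15–10:45, 11:45–13:15, 15:45–16:15.
Restricted to 11:15–15:15: 11:45–13:15.
Windows ≥ 30 min: 11:45–13:15.
Earliest such window starts at 11:45.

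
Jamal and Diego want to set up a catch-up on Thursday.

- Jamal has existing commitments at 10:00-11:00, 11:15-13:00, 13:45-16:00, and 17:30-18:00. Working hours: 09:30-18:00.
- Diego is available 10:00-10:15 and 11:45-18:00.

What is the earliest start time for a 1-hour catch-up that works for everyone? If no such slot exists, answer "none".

Jamal free within 09:30–18:00: 09:30–10:00, 11:00–11:15, 13:00–13:45, 16:00–17:30.
Jamal ∩ Diego: 13:00–13:45, 16:00–17:30.
Windows ≥ 60 min: 16:00–17:30.
Earliest such window starts at 16:00.

16:00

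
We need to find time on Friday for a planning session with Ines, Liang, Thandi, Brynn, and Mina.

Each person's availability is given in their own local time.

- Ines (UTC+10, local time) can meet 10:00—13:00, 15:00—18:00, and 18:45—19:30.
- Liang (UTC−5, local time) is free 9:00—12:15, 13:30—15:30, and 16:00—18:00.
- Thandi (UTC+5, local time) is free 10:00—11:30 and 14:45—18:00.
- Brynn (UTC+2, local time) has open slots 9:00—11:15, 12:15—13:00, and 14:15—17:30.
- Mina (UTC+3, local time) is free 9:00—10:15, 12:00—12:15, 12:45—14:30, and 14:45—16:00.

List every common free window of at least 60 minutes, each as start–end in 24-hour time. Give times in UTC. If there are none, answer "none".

none

Ines → UTC: 00:00–03:00, 05:00–08:00, 08:45–09:30.
Liang → UTC: 14:00–17:15, 18:30–20:30, 21:00–23:00.
Thandi → UTC: 05:00–06:30, 09:45–13:00.
Brynn → UTC: 07:00–09:15, 10:15–11:00, 12:15–15:30.
Mina → UTC: 06:00–07:15, 09:00–09:15, 09:45–11:30, 11:45–13:00.
Ines ∩ Liang: (none).
Ines ∩ Liang ∩ Thandi: (none).
Ines ∩ Liang ∩ Thandi ∩ Brynn: (none).
Ines ∩ Liang ∩ Thandi ∩ Brynn ∩ Mina: (none).
Windows ≥ 60 min: (none).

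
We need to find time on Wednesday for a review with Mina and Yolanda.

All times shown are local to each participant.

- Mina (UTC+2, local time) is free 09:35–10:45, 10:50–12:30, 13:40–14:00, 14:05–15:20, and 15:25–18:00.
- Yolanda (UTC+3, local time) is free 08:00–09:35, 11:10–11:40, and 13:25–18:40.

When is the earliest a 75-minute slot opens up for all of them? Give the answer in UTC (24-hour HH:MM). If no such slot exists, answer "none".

12:05

Mina → UTC: 07:35–08:45, 08:50–10:30, 11:40–12:00, 12:05–13:20, 13:25–16:00.
Yolanda → UTC: 05:00–06:35, 08:10–08:40, 10:25–15:40.
Mina ∩ Yolanda: 08:10–08:40, 10:25–10:30, 11:40–12:00, 12:05–13:20, 13:25–15:40.
Windows ≥ 75 min: 12:05–13:20, 13:25–15:40.
Earliest such window starts at 12:05.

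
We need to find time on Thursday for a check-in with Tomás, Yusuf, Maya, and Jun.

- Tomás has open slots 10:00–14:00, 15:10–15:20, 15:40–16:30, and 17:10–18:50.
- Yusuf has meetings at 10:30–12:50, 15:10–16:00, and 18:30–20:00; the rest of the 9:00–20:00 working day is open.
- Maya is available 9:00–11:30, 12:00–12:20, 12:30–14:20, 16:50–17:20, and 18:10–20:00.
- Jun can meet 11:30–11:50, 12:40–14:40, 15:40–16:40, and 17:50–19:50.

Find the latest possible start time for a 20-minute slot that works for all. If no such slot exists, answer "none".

Yusuf free within 09:00–20:00: 09:00–10:30, 12:50–15:10, 16:00–18:30.
Tomás ∩ Yusuf: 10:00–10:30, 12:50–14:00, 16:00–16:30, 17:10–18:30.
Tomás ∩ Yusuf ∩ Maya: 10:00–10:30, 12:50–14:00, 17:10–17:20, 18:10–18:30.
Tomás ∩ Yusuf ∩ Maya ∩ Jun: 12:50–14:00, 18:10–18:30.
Windows ≥ 20 min: 12:50–14:00, 18:10–18:30.
Latest start in the last window 18:10–18:30 is 18:30 − 20 min = 18:10.

18:10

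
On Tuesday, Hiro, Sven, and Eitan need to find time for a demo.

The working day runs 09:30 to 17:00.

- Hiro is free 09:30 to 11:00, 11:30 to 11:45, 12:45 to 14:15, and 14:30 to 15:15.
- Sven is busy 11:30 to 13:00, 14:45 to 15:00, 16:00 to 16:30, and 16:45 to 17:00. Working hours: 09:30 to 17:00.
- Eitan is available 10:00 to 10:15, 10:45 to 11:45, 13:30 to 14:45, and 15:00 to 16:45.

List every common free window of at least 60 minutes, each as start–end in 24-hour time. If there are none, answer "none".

none

Sven free within 09:30–17:00: 09:30–11:30, 13:00–14:45, 15:00–16:00, 16:30–16:45.
Hiro ∩ Sven: 09:30–11:00, 13:00–14:15, 14:30–14:45, 15:00–15:15.
Hiro ∩ Sven ∩ Eitan: 10:00–10:15, 10:45–11:00, 13:30–14:15, 14:30–14:45, 15:00–15:15.
Windows ≥ 60 min: (none).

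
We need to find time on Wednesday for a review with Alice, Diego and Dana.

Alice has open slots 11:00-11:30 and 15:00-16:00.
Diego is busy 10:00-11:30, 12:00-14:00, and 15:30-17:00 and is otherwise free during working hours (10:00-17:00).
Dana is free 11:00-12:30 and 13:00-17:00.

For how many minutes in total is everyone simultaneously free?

Diego free within 10:00–17:00: 11:30–12:00, 14:00–15:30.
Alice ∩ Diego: 15:00–15:30.
Alice ∩ Diego ∩ Dana: 15:00–15:30.
Total common minutes: 30.

30 minutes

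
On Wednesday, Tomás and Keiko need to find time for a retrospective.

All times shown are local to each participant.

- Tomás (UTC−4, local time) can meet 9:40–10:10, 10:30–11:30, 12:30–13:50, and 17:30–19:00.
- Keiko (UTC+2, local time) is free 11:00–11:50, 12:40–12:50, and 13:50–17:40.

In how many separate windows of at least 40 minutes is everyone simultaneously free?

Tomás → UTC: 13:40–14:10, 14:30–15:30, 16:30–17:50, 21:30–23:00.
Keiko → UTC: 09:00–09:50, 10:40–10:50, 11:50–15:40.
Tomás ∩ Keiko: 13:40–14:10, 14:30–15:30.
Windows ≥ 40 min: 14:30–15:30.
That's 1 window.

1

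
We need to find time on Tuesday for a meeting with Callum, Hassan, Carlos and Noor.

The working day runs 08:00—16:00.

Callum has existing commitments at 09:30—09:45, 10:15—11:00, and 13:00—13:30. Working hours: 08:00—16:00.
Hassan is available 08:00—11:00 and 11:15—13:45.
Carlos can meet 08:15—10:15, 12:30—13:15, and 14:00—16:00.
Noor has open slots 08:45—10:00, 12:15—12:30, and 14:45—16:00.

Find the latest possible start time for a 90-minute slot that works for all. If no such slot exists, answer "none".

Callum free within 08:00–16:00: 08:00–09:30, 09:45–10:15, 11:00–13:00, 13:30–16:00.
Callum ∩ Hassan: 08:00–09:30, 09:45–10:15, 11:15–13:00, 13:30–13:45.
Callum ∩ Hassan ∩ Carlos: 08:15–09:30, 09:45–10:15, 12:30–13:00.
Callum ∩ Hassan ∩ Carlos ∩ Noor: 08:45–09:30, 09:45–10:00.
Windows ≥ 90 min: (none).

none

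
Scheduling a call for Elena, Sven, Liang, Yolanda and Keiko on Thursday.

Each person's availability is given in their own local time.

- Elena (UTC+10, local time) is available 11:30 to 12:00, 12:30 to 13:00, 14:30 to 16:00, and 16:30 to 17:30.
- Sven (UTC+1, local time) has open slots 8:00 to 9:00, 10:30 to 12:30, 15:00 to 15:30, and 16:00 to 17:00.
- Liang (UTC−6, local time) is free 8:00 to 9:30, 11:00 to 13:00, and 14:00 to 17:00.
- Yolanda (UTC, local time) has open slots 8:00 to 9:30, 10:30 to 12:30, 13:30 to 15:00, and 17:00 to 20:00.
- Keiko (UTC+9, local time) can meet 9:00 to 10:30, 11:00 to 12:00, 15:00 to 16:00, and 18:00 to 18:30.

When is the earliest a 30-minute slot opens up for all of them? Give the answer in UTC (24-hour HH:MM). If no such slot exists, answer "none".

none

Elena → UTC: 01:30–02:00, 02:30–03:00, 04:30–06:00, 06:30–07:30.
Sven → UTC: 07:00–08:00, 09:30–11:30, 14:00–14:30, 15:00–16:00.
Liang → UTC: 14:00–15:30, 17:00–19:00, 20:00–23:00.
Yolanda → UTC: 08:00–09:30, 10:30–12:30, 13:30–15:00, 17:00–20:00.
Keiko → UTC: 00:00–01:30, 02:00–03:00, 06:00–07:00, 09:00–09:30.
Elena ∩ Sven: 07:00–07:30.
Elena ∩ Sven ∩ Liang: (none).
Elena ∩ Sven ∩ Liang ∩ Yolanda: (none).
Elena ∩ Sven ∩ Liang ∩ Yolanda ∩ Keiko: (none).
Windows ≥ 30 min: (none).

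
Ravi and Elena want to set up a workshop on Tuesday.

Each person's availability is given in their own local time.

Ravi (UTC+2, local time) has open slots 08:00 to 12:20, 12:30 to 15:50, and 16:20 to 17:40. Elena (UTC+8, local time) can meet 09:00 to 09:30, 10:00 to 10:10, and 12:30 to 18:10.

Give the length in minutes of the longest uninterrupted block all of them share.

250 minutes

Ravi → UTC: 06:00–10:20, 10:30–13:50, 14:20–15:40.
Elena → UTC: 01:00–01:30, 02:00–02:10, 04:30–10:10.
Ravi ∩ Elena: 06:00–10:10.
Single common window of 250 minutes.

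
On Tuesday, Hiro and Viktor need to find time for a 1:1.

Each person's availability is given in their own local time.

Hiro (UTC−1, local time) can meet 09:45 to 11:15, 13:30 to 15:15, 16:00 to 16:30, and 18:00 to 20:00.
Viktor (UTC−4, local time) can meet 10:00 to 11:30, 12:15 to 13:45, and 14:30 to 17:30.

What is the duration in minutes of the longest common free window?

Hiro → UTC: 10:45–12:15, 14:30–16:15, 17:00–17:30, 19:00–21:00.
Viktor → UTC: 14:00–15:30, 16:15–17:45, 18:30–21:30.
Hiro ∩ Viktor: 14:30–15:30, 17:00–17:30, 19:00–21:00.
Common window lengths: 60, 30, 120 min; longest is 120.

120 minutes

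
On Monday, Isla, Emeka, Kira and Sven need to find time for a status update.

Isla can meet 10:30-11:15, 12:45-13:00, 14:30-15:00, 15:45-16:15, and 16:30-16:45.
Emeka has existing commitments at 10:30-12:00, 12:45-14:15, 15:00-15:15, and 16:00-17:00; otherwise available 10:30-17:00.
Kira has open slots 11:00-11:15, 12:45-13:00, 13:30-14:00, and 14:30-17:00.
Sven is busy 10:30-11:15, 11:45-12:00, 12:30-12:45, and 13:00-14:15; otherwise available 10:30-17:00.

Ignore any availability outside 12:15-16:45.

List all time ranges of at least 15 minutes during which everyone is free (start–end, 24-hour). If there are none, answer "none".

Emeka free within 10:30–17:00: 12:00–12:45, 14:15–15:00, 15:15–16:00.
Sven free within 10:30–17:00: 11:15–11:45, 12:00–12:30, 12:45–13:00, 14:15–17:00.
Isla ∩ Emeka: 14:30–15:00, 15:45–16:00.
Isla ∩ Emeka ∩ Kira: 14:30–15:00, 15:45–16:00.
Isla ∩ Emeka ∩ Kira ∩ Sven: 14:30–15:00, 15:45–16:00.
Restricted to 12:15–16:45: 14:30–15:00, 15:45–16:00.
Windows ≥ 15 min: 14:30–15:00, 15:45–16:00.

14:30–15:00, 15:45–16:00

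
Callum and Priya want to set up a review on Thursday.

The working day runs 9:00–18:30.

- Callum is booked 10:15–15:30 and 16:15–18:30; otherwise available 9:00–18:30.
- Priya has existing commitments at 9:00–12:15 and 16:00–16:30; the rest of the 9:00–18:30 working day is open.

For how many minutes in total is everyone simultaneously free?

30 minutes

Callum free within 09:00–18:30: 09:00–10:15, 15:30–16:15.
Priya free within 09:00–18:30: 12:15–16:00, 16:30–18:30.
Callum ∩ Priya: 15:30–16:00.
Total common minutes: 30.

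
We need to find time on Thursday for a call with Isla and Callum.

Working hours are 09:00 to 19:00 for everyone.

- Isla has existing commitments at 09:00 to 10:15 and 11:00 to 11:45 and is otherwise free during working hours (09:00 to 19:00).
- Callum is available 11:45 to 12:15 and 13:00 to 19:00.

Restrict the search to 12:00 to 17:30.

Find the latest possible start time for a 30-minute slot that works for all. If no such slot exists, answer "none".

Isla free within 09:00–19:00: 10:15–11:00, 11:45–19:00.
Isla ∩ Callum: 11:45–12:15, 13:00–19:00.
Restricted to 12:00–17:30: 12:00–12:15, 13:00–17:30.
Windows ≥ 30 min: 13:00–17:30.
Latest start in the last window 13:00–17:30 is 17:30 − 30 min = 17:00.

17:00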